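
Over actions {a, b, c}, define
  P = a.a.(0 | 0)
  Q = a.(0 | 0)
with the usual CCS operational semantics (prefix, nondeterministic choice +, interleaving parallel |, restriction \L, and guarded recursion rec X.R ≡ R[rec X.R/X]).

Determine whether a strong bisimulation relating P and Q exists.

Reachable graph of P (3 states):
  p0 = a.a.(0 | 0) → -a-> p1
  p1 = a.(0 | 0) → -a-> p2
  p2 = 0 | 0 → (no moves)
Reachable graph of Q (2 states):
  q0 = a.(0 | 0) → -a-> q1
  q1 = 0 | 0 → (no moves)
Coarsest stable partition (strong bisimilarity classes):
  B0 = {p0}
  B1 = {p1, q0}
  B2 = {p2, q1}
p0 ∈ B0, q0 ∈ B1 → different blocks

not bisimilar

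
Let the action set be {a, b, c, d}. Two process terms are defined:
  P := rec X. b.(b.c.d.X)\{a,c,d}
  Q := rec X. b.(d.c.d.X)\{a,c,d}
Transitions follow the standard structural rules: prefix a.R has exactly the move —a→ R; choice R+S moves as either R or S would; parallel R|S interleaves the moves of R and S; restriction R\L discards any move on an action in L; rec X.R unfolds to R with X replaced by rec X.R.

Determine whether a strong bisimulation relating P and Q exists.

P's transition system — 3 states:
  s0 = rec X. b.(b.c.d.X)\{a,c,d} | --b--▸ s1
  s1 = (b.c.d.(rec X. b.(b.c.d.X)\{a,c,d}))\{a,c,d} | --b--▸ s2
  s2 = (c.d.(rec X. b.(b.c.d.X)\{a,c,d}))\{a,c,d} | stopped
Q's transition system — 2 states:
  t0 = rec X. b.(d.c.d.X)\{a,c,d} | --b--▸ t1
  t1 = (d.c.d.(rec X. b.(d.c.d.X)\{a,c,d}))\{a,c,d} | stopped
Partition-refinement fixed point:
  B0 = {s0}
  B1 = {s1, t0}
  B2 = {s2, t1}
s0 ∈ B0, t0 ∈ B1 → different blocks

P ≁ Q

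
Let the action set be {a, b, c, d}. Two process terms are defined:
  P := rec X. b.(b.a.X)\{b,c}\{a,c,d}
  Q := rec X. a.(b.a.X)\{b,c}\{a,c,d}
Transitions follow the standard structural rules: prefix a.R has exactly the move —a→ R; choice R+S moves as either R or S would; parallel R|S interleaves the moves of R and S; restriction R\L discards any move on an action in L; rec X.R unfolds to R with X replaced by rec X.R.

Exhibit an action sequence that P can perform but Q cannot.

LTS(P): 2 reachable states
  s0 = rec X. b.(b.a.X)\{b,c}\{a,c,d} :: —b→ s1
  s1 = (b.a.(rec X. b.(b.a.X)\{b,c}\{a,c,d}))\{b,c}\{a,c,d} :: (no moves)
LTS(Q): 2 reachable states
  t0 = rec X. a.(b.a.X)\{b,c}\{a,c,d} :: —a→ t1
  t1 = (b.a.(rec X. a.(b.a.X)\{b,c}\{a,c,d}))\{b,c}\{a,c,d} :: (no moves)
Trace ⟨b⟩ through P, begin at {s0}:
  step 1 (b): {s1}
  — P admits the full trace.
Trace ⟨b⟩ through Q, begin at {t0}:
  step 1 (b): no successor for Q

b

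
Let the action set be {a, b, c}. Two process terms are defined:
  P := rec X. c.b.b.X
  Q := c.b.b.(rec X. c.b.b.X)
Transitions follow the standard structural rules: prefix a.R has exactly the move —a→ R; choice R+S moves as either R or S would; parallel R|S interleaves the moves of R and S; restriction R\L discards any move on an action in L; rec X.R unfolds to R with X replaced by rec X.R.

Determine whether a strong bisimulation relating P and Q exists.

P ~ Q

Reachable graph of P (3 states):
  s0 = rec X. c.b.b.X ⊢ -c-> s1
  s1 = b.b.(rec X. c.b.b.X) ⊢ -b-> s2
  s2 = b.(rec X. c.b.b.X) ⊢ -b-> s0
Reachable graph of Q (4 states):
  t0 = c.b.b.(rec X. c.b.b.X) ⊢ -c-> t1
  t1 = b.b.(rec X. c.b.b.X) ⊢ -b-> t2
  t2 = b.(rec X. c.b.b.X) ⊢ -b-> t3
  t3 = rec X. c.b.b.X ⊢ -c-> t1
Bisimilarity quotient blocks:
  B0 = {s0, t0, t3}
  B1 = {s1, t1}
  B2 = {s2, t2}
s0 ∈ B0, t0 ∈ B0 → same block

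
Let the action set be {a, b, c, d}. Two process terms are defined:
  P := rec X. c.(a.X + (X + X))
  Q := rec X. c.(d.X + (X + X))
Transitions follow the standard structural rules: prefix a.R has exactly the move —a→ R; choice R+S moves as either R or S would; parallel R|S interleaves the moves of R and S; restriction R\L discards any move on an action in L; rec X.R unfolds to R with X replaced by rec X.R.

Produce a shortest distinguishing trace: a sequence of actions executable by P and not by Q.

ca

LTS(P): 2 reachable states
  p0 = rec X. c.(a.X + (X + X)) :: -c-> p1
  p1 = a.(rec X. c.(a.X + (X + X))) + ((rec X. c.(a.X + (X + X))) + (rec X. c.(a.X + (X + X)))) :: -a-> p0, -c-> p1
LTS(Q): 2 reachable states
  q0 = rec X. c.(d.X + (X + X)) :: -c-> q1
  q1 = d.(rec X. c.(d.X + (X + X))) + ((rec X. c.(d.X + (X + X))) + (rec X. c.(d.X + (X + X)))) :: -c-> q1, -d-> q0
Trace ⟨ca⟩ through P, begin at {p0}:
  step 1 (c): {p1}
  step 2 (a): {p0}
  — P admits the full trace.
Trace ⟨ca⟩ through Q, begin at {q0}:
  step 1 (c): {q1}
  step 2 (a): ∅  — Q cannot continue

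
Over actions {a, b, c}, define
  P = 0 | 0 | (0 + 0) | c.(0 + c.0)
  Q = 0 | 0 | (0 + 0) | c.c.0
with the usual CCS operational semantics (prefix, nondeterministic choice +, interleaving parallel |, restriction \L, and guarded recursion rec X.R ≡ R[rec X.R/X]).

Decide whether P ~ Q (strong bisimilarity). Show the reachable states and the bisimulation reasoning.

LTS(P): 3 reachable states
  s0 = 0 | 0 | (0 + 0) | c.(0 + c.0) | -c-> s1
  s1 = 0 | 0 | (0 + 0) | (0 + c.0) | -c-> s2
  s2 = 0 | 0 | (0 + 0) | 0 | deadlocked
LTS(Q): 3 reachable states
  t0 = 0 | 0 | (0 + 0) | c.c.0 | -c-> t1
  t1 = 0 | 0 | (0 + 0) | c.0 | -c-> t2
  t2 = 0 | 0 | (0 + 0) | 0 | deadlocked
Partition-refinement fixed point:
  B0 = {s0, t0}
  B1 = {s1, t1}
  B2 = {s2, t2}
s0 ∈ B0, t0 ∈ B0 → same block

YES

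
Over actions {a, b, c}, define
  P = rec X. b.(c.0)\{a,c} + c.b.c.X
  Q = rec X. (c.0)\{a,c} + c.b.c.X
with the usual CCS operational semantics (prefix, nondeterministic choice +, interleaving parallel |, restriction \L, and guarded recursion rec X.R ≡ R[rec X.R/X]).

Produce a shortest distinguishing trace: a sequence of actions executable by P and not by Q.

b

P's transition system — 4 states:
  s0 = rec X. b.(c.0)\{a,c} + c.b.c.X | -b-> s1, -c-> s2
  s1 = (c.0)\{a,c} | stopped
  s2 = b.c.(rec X. b.(c.0)\{a,c} + c.b.c.X) | -b-> s3
  s3 = c.(rec X. b.(c.0)\{a,c} + c.b.c.X) | -c-> s0
Q's transition system — 3 states:
  t0 = rec X. (c.0)\{a,c} + c.b.c.X | -c-> t1
  t1 = b.c.(rec X. (c.0)\{a,c} + c.b.c.X) | -b-> t2
  t2 = c.(rec X. (c.0)\{a,c} + c.b.c.X) | -c-> t0
Run σ = ⟨b⟩ on P: start {s0}
  step 1 (b): {s1}
  — P admits the full trace.
Run σ = ⟨b⟩ on Q: start {t0}
  step 1 (b): ∅  — Q cannot continue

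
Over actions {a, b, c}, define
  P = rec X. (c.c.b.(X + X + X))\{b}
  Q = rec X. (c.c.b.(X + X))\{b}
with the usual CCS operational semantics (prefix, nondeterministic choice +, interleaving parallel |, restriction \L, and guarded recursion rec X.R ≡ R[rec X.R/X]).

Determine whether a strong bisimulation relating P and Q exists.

YES

Reachable graph of P (3 states):
  u0 = rec X. (c.c.b.(X + X + X))\{b} ⊢ =c=> u1
  u1 = (c.b.((rec X. (c.c.b.(X + X + X))\{b}) + (rec X. (c.c.b.(X + X + X))\{b}) + (rec X. (c.c.b.(X + X + X))\{b})))\{b} ⊢ =c=> u2
  u2 = (b.((rec X. (c.c.b.(X + X + X))\{b}) + (rec X. (c.c.b.(X + X + X))\{b}) + (rec X. (c.c.b.(X + X + X))\{b})))\{b} ⊢ stopped
Reachable graph of Q (3 states):
  v0 = rec X. (c.c.b.(X + X))\{b} ⊢ =c=> v1
  v1 = (c.b.((rec X. (c.c.b.(X + X))\{b}) + (rec X. (c.c.b.(X + X))\{b})))\{b} ⊢ =c=> v2
  v2 = (b.((rec X. (c.c.b.(X + X))\{b}) + (rec X. (c.c.b.(X + X))\{b})))\{b} ⊢ stopped
Coarsest stable partition (strong bisimilarity classes):
  B0 = {u0, v0}
  B1 = {u1, v1}
  B2 = {u2, v2}
u0 ∈ B0, v0 ∈ B0 → same block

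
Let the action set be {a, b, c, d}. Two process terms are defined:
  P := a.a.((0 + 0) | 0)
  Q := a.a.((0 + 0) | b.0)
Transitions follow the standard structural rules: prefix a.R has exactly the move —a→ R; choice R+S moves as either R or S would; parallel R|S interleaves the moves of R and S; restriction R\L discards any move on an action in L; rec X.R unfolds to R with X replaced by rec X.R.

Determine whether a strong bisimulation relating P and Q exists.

P's transition system — 3 states:
  m0 = a.a.((0 + 0) | 0) has moves —a→ m1
  m1 = a.((0 + 0) | 0) has moves —a→ m2
  m2 = (0 + 0) | 0 has moves (no moves)
Q's transition system — 4 states:
  n0 = a.a.((0 + 0) | b.0) has moves —a→ n1
  n1 = a.((0 + 0) | b.0) has moves —a→ n2
  n2 = (0 + 0) | b.0 has moves —b→ n3
  n3 = (0 + 0) | 0 has moves (no moves)
Bisimilarity quotient blocks:
  B0 = {m0}
  B1 = {m1}
  B2 = {m2, n3}
  B3 = {n0}
  B4 = {n1}
  B5 = {n2}
m0 ∈ B0, n0 ∈ B3 → different blocks

P ≁ Q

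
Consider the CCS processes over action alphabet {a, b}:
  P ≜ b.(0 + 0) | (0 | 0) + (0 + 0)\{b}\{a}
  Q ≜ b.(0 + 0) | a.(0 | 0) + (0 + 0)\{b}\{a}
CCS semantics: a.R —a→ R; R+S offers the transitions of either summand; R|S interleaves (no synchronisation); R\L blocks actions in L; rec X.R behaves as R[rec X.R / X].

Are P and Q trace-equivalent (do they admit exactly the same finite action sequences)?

NO — witness ⟨a⟩

Reachable graph of P (2 states):
  p0 = b.(0 + 0) | (0 | 0) + (0 + 0)\{b}\{a} has moves --b--▸ p1
  p1 = (0 + 0) | (0 | 0) has moves deadlocked
Reachable graph of Q (4 states):
  q0 = b.(0 + 0) | a.(0 | 0) + (0 + 0)\{b}\{a} has moves --a--▸ q1, --b--▸ q2
  q1 = b.(0 + 0) | (0 | 0) has moves --b--▸ q3
  q2 = (0 + 0) | a.(0 | 0) has moves --a--▸ q3
  q3 = (0 + 0) | (0 | 0) has moves deadlocked
Run σ = ⟨a⟩ on Q: start {q0}
  [1] a ⇒ {q1}
  ✓ Q
Run σ = ⟨a⟩ on P: start {p0}
  [1] a ⇒ no successor for P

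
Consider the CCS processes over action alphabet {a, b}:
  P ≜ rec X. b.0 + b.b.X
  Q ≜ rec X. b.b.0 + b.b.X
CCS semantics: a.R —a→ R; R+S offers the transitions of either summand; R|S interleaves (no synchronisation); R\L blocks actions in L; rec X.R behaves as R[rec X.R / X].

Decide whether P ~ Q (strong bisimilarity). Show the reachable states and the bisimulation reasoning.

LTS(P): 3 reachable states
  s0 = rec X. b.0 + b.b.X has moves -b-> s1, -b-> s2
  s1 = 0 has moves ∅
  s2 = b.(rec X. b.0 + b.b.X) has moves -b-> s0
LTS(Q): 4 reachable states
  t0 = rec X. b.b.0 + b.b.X has moves -b-> t1, -b-> t2
  t1 = b.(rec X. b.b.0 + b.b.X) has moves -b-> t0
  t2 = b.0 has moves -b-> t3
  t3 = 0 has moves ∅
Partition-refinement fixed point:
  B0 = {s0}
  B1 = {s2}
  B2 = {s1, t3}
  B3 = {t0}
  B4 = {t1}
  B5 = {t2}
s0 ∈ B0, t0 ∈ B3 → different blocks

NO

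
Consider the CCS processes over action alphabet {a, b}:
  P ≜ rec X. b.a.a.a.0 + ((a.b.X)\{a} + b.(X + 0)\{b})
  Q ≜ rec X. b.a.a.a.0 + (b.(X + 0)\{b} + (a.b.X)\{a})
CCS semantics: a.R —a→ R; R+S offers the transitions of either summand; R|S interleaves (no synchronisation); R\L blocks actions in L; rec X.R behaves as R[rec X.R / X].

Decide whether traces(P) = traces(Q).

LTS(P): 6 reachable states
  m0 = rec X. b.a.a.a.0 + ((a.b.X)\{a} + b.(X + 0)\{b}) → ··b··> m1, ··b··> m2
  m1 = ((rec X. b.a.a.a.0 + ((a.b.X)\{a} + b.(X + 0)\{b})) + 0)\{b} → ∅
  m2 = a.a.a.0 → ··a··> m3
  m3 = a.a.0 → ··a··> m4
  m4 = a.0 → ··a··> m5
  m5 = 0 → ∅
LTS(Q): 6 reachable states
  n0 = rec X. b.a.a.a.0 + (b.(X + 0)\{b} + (a.b.X)\{a}) → ··b··> n1, ··b··> n2
  n1 = ((rec X. b.a.a.a.0 + (b.(X + 0)\{b} + (a.b.X)\{a})) + 0)\{b} → ∅
  n2 = a.a.a.0 → ··a··> n3
  n3 = a.a.0 → ··a··> n4
  n4 = a.0 → ··a··> n5
  n5 = 0 → ∅
Bisimilarity quotient blocks:
  B0 = {m0, n0}
  B1 = {m2, n2}
  B2 = {m3, n3}
  B3 = {m4, n4}
  B4 = {m1, m5, n1, n5}
m0 ∈ B0, n0 ∈ B0 → same block
Bisimilar ⇒ trace-equivalent.

traces(P) = traces(Q)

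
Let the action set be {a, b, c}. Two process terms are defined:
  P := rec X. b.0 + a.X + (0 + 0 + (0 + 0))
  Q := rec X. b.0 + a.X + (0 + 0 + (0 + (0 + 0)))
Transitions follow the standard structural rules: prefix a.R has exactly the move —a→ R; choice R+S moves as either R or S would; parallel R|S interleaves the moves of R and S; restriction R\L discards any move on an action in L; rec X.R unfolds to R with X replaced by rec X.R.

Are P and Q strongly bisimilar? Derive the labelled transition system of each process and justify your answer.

LTS(P): 2 reachable states
  m0 = rec X. b.0 + a.X + (0 + 0 + (0 + 0)) | -a-> m0, -b-> m1
  m1 = 0 | ∅
LTS(Q): 2 reachable states
  n0 = rec X. b.0 + a.X + (0 + 0 + (0 + (0 + 0))) | -a-> n0, -b-> n1
  n1 = 0 | ∅
Partition-refinement fixed point:
  B0 = {m0, n0}
  B1 = {m1, n1}
m0 ∈ B0, n0 ∈ B0 → same block

P ~ Q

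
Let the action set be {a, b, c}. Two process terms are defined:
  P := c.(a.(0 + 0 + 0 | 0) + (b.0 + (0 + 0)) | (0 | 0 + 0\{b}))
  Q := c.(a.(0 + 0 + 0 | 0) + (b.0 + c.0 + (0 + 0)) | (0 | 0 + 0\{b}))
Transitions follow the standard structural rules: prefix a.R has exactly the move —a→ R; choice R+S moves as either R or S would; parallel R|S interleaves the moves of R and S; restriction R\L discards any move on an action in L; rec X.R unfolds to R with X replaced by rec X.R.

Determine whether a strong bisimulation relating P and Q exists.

P ≁ Q

LTS(P): 4 reachable states
  s0 = c.(a.(0 + 0 + 0 | 0) + (b.0 + (0 + 0)) | (0 | 0 + 0\{b})) :: =c=> s1
  s1 = a.(0 + 0 + 0 | 0) + (b.0 + (0 + 0)) | (0 | 0 + 0\{b}) :: =a=> s2, =b=> s3
  s2 = 0 + 0 + 0 | 0 :: stopped
  s3 = 0 | (0 | 0 + 0\{b}) :: stopped
LTS(Q): 4 reachable states
  t0 = c.(a.(0 + 0 + 0 | 0) + (b.0 + c.0 + (0 + 0)) | (0 | 0 + 0\{b})) :: =c=> t1
  t1 = a.(0 + 0 + 0 | 0) + (b.0 + c.0 + (0 + 0)) | (0 | 0 + 0\{b}) :: =a=> t2, =b=> t3, =c=> t3
  t2 = 0 + 0 + 0 | 0 :: stopped
  t3 = 0 | (0 | 0 + 0\{b}) :: stopped
Partition-refinement fixed point:
  B0 = {s0}
  B1 = {s1}
  B2 = {s2, s3, t2, t3}
  B3 = {t0}
  B4 = {t1}
s0 ∈ B0, t0 ∈ B3 → different blocks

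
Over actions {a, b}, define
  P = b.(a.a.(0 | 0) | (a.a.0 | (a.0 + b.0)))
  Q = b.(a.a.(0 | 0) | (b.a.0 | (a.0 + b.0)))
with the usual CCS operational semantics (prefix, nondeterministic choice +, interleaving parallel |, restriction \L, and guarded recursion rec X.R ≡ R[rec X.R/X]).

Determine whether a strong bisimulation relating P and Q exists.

P ≁ Q

P's transition system — 19 states:
  u0 = b.(a.a.(0 | 0) | (a.a.0 | (a.0 + b.0))) has moves =b=> u1
  u1 = a.a.(0 | 0) | (a.a.0 | (a.0 + b.0)) has moves =a=> u2, =a=> u3, =a=> u4, =b=> u4
  u2 = a.(0 | 0) | (a.a.0 | (a.0 + b.0)) has moves =a=> u5, =a=> u6, =a=> u7, =b=> u7
  u3 = a.a.(0 | 0) | (a.0 | (a.0 + b.0)) has moves =a=> u6, =a=> u8, =a=> u9, =b=> u9
  u4 = a.a.(0 | 0) | (a.a.0 | 0) has moves =a=> u7, =a=> u9
  u5 = 0 | 0 | (a.a.0 | (a.0 + b.0)) has moves =a=> u10, =a=> u11, =b=> u11
  u6 = a.(0 | 0) | (a.0 | (a.0 + b.0)) has moves =a=> u10, =a=> u12, =a=> u13, =b=> u13
  u7 = a.(0 | 0) | (a.a.0 | 0) has moves =a=> u11, =a=> u13
  u8 = a.a.(0 | 0) | (0 | (a.0 + b.0)) has moves =a=> u12, =a=> u14, =b=> u14
  u9 = a.a.(0 | 0) | (a.0 | 0) has moves =a=> u13, =a=> u14
  u10 = 0 | 0 | (a.0 | (a.0 + b.0)) has moves =a=> u15, =a=> u16, =b=> u16
  u11 = 0 | 0 | (a.a.0 | 0) has moves =a=> u16
  u12 = a.(0 | 0) | (0 | (a.0 + b.0)) has moves =a=> u15, =a=> u17, =b=> u17
  u13 = a.(0 | 0) | (a.0 | 0) has moves =a=> u16, =a=> u17
  u14 = a.a.(0 | 0) | (0 | 0) has moves =a=> u17
  u15 = 0 | 0 | (0 | (a.0 + b.0)) has moves =a=> u18, =b=> u18
  u16 = 0 | 0 | (a.0 | 0) has moves =a=> u18
  u17 = a.(0 | 0) | (0 | 0) has moves =a=> u18
  u18 = 0 | 0 | (0 | 0) has moves (no moves)
Q's transition system — 19 states:
  v0 = b.(a.a.(0 | 0) | (b.a.0 | (a.0 + b.0))) has moves =b=> v1
  v1 = a.a.(0 | 0) | (b.a.0 | (a.0 + b.0)) has moves =a=> v2, =a=> v3, =b=> v3, =b=> v4
  v2 = a.(0 | 0) | (b.a.0 | (a.0 + b.0)) has moves =a=> v5, =a=> v6, =b=> v6, =b=> v7
  v3 = a.a.(0 | 0) | (b.a.0 | 0) has moves =a=> v6, =b=> v8
  v4 = a.a.(0 | 0) | (a.0 | (a.0 + b.0)) has moves =a=> v7, =a=> v8, =a=> v9, =b=> v8
  v5 = 0 | 0 | (b.a.0 | (a.0 + b.0)) has moves =a=> v10, =b=> v10, =b=> v11
  v6 = a.(0 | 0) | (b.a.0 | 0) has moves =a=> v10, =b=> v12
  v7 = a.(0 | 0) | (a.0 | (a.0 + b.0)) has moves =a=> v11, =a=> v12, =a=> v13, =b=> v12
  v8 = a.a.(0 | 0) | (a.0 | 0) has moves =a=> v12, =a=> v14
  v9 = a.a.(0 | 0) | (0 | (a.0 + b.0)) has moves =a=> v13, =a=> v14, =b=> v14
  v10 = 0 | 0 | (b.a.0 | 0) has moves =b=> v15
  v11 = 0 | 0 | (a.0 | (a.0 + b.0)) has moves =a=> v15, =a=> v16, =b=> v15
  v12 = a.(0 | 0) | (a.0 | 0) has moves =a=> v15, =a=> v17
  v13 = a.(0 | 0) | (0 | (a.0 + b.0)) has moves =a=> v16, =a=> v17, =b=> v17
  v14 = a.a.(0 | 0) | (0 | 0) has moves =a=> v17
  v15 = 0 | 0 | (a.0 | 0) has moves =a=> v18
  v16 = 0 | 0 | (0 | (a.0 + b.0)) has moves =a=> v18, =b=> v18
  v17 = a.(0 | 0) | (0 | 0) has moves =a=> v18
  v18 = 0 | 0 | (0 | 0) has moves (no moves)
Bisimilarity quotient blocks:
  B0 = {u0}
  B1 = {u1}
  B2 = {u2, u3, v4}
  B3 = {u5, u6, u8, v7, v9}
  B4 = {u11, u13, u14, v12, v14}
  B5 = {u16, u17, v15, v17}
  B6 = {u18, v18}
  B7 = {u10, u12, v11, v13}
  B8 = {u15, v16}
  B9 = {u7, u9, v8}
  B10 = {u4}
  B11 = {v0}
  B12 = {v1}
  B13 = {v2}
  B14 = {v6}
  B15 = {v10}
  B16 = {v5}
  B17 = {v3}
u0 ∈ B0, v0 ∈ B11 → different blocks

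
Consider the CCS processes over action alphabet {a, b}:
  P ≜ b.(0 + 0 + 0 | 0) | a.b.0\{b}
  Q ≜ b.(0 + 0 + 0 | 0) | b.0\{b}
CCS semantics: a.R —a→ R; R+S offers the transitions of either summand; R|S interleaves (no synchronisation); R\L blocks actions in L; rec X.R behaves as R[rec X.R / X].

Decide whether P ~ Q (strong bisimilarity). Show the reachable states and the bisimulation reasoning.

P's transition system — 6 states:
  u0 = b.(0 + 0 + 0 | 0) | a.b.0\{b} has moves ··a··> u1, ··b··> u2
  u1 = b.(0 + 0 + 0 | 0) | b.0\{b} has moves ··b··> u3, ··b··> u4
  u2 = (0 + 0 + 0 | 0) | a.b.0\{b} has moves ··a··> u3
  u3 = (0 + 0 + 0 | 0) | b.0\{b} has moves ··b··> u5
  u4 = b.(0 + 0 + 0 | 0) | 0\{b} has moves ··b··> u5
  u5 = (0 + 0 + 0 | 0) | 0\{b} has moves deadlocked
Q's transition system — 4 states:
  v0 = b.(0 + 0 + 0 | 0) | b.0\{b} has moves ··b··> v1, ··b··> v2
  v1 = (0 + 0 + 0 | 0) | b.0\{b} has moves ··b··> v3
  v2 = b.(0 + 0 + 0 | 0) | 0\{b} has moves ··b··> v3
  v3 = (0 + 0 + 0 | 0) | 0\{b} has moves deadlocked
Bisimilarity quotient blocks:
  B0 = {u0}
  B1 = {u1, v0}
  B2 = {u3, u4, v1, v2}
  B3 = {u5, v3}
  B4 = {u2}
u0 ∈ B0, v0 ∈ B1 → different blocks

NO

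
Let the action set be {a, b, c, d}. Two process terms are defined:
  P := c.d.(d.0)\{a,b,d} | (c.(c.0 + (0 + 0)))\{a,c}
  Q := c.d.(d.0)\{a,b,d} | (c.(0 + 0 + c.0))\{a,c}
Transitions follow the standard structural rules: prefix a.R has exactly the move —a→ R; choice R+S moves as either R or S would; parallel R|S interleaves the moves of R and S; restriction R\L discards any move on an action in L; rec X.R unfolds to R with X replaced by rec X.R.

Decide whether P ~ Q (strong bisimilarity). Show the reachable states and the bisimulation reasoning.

P ~ Q

P's transition system — 3 states:
  s0 = c.d.(d.0)\{a,b,d} | (c.(c.0 + (0 + 0)))\{a,c} → --c--▸ s1
  s1 = d.(d.0)\{a,b,d} | (c.(c.0 + (0 + 0)))\{a,c} → --d--▸ s2
  s2 = (d.0)\{a,b,d} | (c.(c.0 + (0 + 0)))\{a,c} → ∅
Q's transition system — 3 states:
  t0 = c.d.(d.0)\{a,b,d} | (c.(0 + 0 + c.0))\{a,c} → --c--▸ t1
  t1 = d.(d.0)\{a,b,d} | (c.(0 + 0 + c.0))\{a,c} → --d--▸ t2
  t2 = (d.0)\{a,b,d} | (c.(0 + 0 + c.0))\{a,c} → ∅
Coarsest stable partition (strong bisimilarity classes):
  B0 = {s0, t0}
  B1 = {s1, t1}
  B2 = {s2, t2}
s0 ∈ B0, t0 ∈ B0 → same block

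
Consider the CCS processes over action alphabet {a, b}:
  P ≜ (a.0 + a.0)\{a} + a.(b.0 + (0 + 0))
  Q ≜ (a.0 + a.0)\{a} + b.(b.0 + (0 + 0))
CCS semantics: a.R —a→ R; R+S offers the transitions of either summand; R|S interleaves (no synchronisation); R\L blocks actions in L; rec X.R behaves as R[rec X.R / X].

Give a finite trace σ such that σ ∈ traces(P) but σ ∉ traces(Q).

P's transition system — 3 states:
  m0 = (a.0 + a.0)\{a} + a.(b.0 + (0 + 0)) has moves =a=> m1
  m1 = b.0 + (0 + 0) has moves =b=> m2
  m2 = 0 has moves ∅
Q's transition system — 3 states:
  n0 = (a.0 + a.0)\{a} + b.(b.0 + (0 + 0)) has moves =b=> n1
  n1 = b.0 + (0 + 0) has moves =b=> n2
  n2 = 0 has moves ∅
Executing a from P (initial set {m0}):
  step 1 (a): {m1}
  — P admits the full trace.
Executing a from Q (initial set {n0}):
  step 1 (a): ∅ (Q stuck)

a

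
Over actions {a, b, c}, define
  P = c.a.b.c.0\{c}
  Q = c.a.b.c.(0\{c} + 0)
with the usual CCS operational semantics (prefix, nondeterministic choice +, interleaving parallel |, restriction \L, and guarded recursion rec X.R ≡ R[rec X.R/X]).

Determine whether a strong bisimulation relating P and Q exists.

P's transition system — 5 states:
  m0 = c.a.b.c.0\{c} → ··c··> m1
  m1 = a.b.c.0\{c} → ··a··> m2
  m2 = b.c.0\{c} → ··b··> m3
  m3 = c.0\{c} → ··c··> m4
  m4 = 0\{c} → deadlocked
Q's transition system — 5 states:
  n0 = c.a.b.c.(0\{c} + 0) → ··c··> n1
  n1 = a.b.c.(0\{c} + 0) → ··a··> n2
  n2 = b.c.(0\{c} + 0) → ··b··> n3
  n3 = c.(0\{c} + 0) → ··c··> n4
  n4 = 0\{c} + 0 → deadlocked
Bisimilarity quotient blocks:
  B0 = {m0, n0}
  B1 = {m1, n1}
  B2 = {m2, n2}
  B3 = {m3, n3}
  B4 = {m4, n4}
m0 ∈ B0, n0 ∈ B0 → same block

YES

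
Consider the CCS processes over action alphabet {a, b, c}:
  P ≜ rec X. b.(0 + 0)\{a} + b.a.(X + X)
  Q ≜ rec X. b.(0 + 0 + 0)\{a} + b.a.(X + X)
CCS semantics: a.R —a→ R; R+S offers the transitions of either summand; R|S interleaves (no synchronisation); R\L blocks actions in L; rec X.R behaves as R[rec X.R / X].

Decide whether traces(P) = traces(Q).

YES

Reachable graph of P (4 states):
  m0 = rec X. b.(0 + 0)\{a} + b.a.(X + X) | ··b··> m1, ··b··> m2
  m1 = (0 + 0)\{a} | ·
  m2 = a.((rec X. b.(0 + 0)\{a} + b.a.(X + X)) + (rec X. b.(0 + 0)\{a} + b.a.(X + X))) | ··a··> m3
  m3 = (rec X. b.(0 + 0)\{a} + b.a.(X + X)) + (rec X. b.(0 + 0)\{a} + b.a.(X + X)) | ··b··> m1, ··b··> m2
Reachable graph of Q (4 states):
  n0 = rec X. b.(0 + 0 + 0)\{a} + b.a.(X + X) | ··b··> n1, ··b··> n2
  n1 = (0 + 0 + 0)\{a} | ·
  n2 = a.((rec X. b.(0 + 0 + 0)\{a} + b.a.(X + X)) + (rec X. b.(0 + 0 + 0)\{a} + b.a.(X + X))) | ··a··> n3
  n3 = (rec X. b.(0 + 0 + 0)\{a} + b.a.(X + X)) + (rec X. b.(0 + 0 + 0)\{a} + b.a.(X + X)) | ··b··> n1, ··b··> n2
Bisimilarity quotient blocks:
  B0 = {m0, m3, n0, n3}
  B1 = {m2, n2}
  B2 = {m1, n1}
m0 ∈ B0, n0 ∈ B0 → same block
Bisimilar ⇒ trace-equivalent.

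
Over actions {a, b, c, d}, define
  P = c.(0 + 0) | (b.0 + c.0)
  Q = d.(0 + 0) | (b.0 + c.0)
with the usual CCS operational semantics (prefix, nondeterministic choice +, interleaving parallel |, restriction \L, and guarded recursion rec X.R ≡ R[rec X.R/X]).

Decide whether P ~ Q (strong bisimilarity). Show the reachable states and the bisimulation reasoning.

NO

P's transition system — 4 states:
  u0 = c.(0 + 0) | (b.0 + c.0) :: ··b··> u1, ··c··> u1, ··c··> u2
  u1 = c.(0 + 0) | 0 :: ··c··> u3
  u2 = (0 + 0) | (b.0 + c.0) :: ··b··> u3, ··c··> u3
  u3 = (0 + 0) | 0 :: ∅
Q's transition system — 4 states:
  v0 = d.(0 + 0) | (b.0 + c.0) :: ··b··> v1, ··c··> v1, ··d··> v2
  v1 = d.(0 + 0) | 0 :: ··d··> v3
  v2 = (0 + 0) | (b.0 + c.0) :: ··b··> v3, ··c··> v3
  v3 = (0 + 0) | 0 :: ∅
Bisimilarity quotient blocks:
  B0 = {u0}
  B1 = {u1}
  B2 = {u3, v3}
  B3 = {u2, v2}
  B4 = {v0}
  B5 = {v1}
u0 ∈ B0, v0 ∈ B4 → different blocks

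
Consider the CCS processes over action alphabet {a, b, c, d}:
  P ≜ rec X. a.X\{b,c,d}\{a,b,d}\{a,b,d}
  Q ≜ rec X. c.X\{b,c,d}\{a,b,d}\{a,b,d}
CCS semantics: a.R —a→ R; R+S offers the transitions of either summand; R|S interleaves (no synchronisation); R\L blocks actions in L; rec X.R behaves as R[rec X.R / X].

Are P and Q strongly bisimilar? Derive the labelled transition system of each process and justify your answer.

NO

P's transition system — 2 states:
  s0 = rec X. a.X\{b,c,d}\{a,b,d}\{a,b,d} :: —a→ s1
  s1 = (rec X. a.X\{b,c,d}\{a,b,d}\{a,b,d})\{b,c,d}\{a,b,d}\{a,b,d} :: stopped
Q's transition system — 2 states:
  t0 = rec X. c.X\{b,c,d}\{a,b,d}\{a,b,d} :: —c→ t1
  t1 = (rec X. c.X\{b,c,d}\{a,b,d}\{a,b,d})\{b,c,d}\{a,b,d}\{a,b,d} :: stopped
Bisimilarity quotient blocks:
  B0 = {s0}
  B1 = {s1, t1}
  B2 = {t0}
s0 ∈ B0, t0 ∈ B2 → different blocks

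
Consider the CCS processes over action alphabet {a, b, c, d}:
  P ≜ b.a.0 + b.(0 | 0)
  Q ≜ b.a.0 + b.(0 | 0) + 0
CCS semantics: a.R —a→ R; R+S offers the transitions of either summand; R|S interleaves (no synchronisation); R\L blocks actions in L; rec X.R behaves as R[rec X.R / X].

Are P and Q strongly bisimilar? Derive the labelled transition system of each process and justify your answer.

P ~ Q

P's transition system — 4 states:
  u0 = b.a.0 + b.(0 | 0) :: --b--▸ u1, --b--▸ u2
  u1 = 0 | 0 :: ·
  u2 = a.0 :: --a--▸ u3
  u3 = 0 :: ·
Q's transition system — 4 states:
  v0 = b.a.0 + b.(0 | 0) + 0 :: --b--▸ v1, --b--▸ v2
  v1 = 0 | 0 :: ·
  v2 = a.0 :: --a--▸ v3
  v3 = 0 :: ·
Bisimilarity quotient blocks:
  B0 = {u0, v0}
  B1 = {u2, v2}
  B2 = {u1, u3, v1, v3}
u0 ∈ B0, v0 ∈ B0 → same block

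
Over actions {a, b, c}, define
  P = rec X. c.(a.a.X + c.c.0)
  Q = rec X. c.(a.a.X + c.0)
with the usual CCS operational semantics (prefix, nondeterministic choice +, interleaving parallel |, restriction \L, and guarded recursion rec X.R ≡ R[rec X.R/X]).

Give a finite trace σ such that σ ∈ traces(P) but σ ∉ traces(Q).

P's transition system — 5 states:
  m0 = rec X. c.(a.a.X + c.c.0) | =c=> m1
  m1 = a.a.(rec X. c.(a.a.X + c.c.0)) + c.c.0 | =a=> m2, =c=> m3
  m2 = a.(rec X. c.(a.a.X + c.c.0)) | =a=> m0
  m3 = c.0 | =c=> m4
  m4 = 0 | ·
Q's transition system — 4 states:
  n0 = rec X. c.(a.a.X + c.0) | =c=> n1
  n1 = a.a.(rec X. c.(a.a.X + c.0)) + c.0 | =a=> n2, =c=> n3
  n2 = a.(rec X. c.(a.a.X + c.0)) | =a=> n0
  n3 = 0 | ·
Run σ = ⟨ccc⟩ on P: start {m0}
  step 1 (c): {m1}
  step 2 (c): {m3}
  step 3 (c): {m4}
  P completes σ.
Run σ = ⟨ccc⟩ on Q: start {n0}
  step 1 (c): {n1}
  step 2 (c): {n3}
  step 3 (c): ∅  — Q cannot continue

ccc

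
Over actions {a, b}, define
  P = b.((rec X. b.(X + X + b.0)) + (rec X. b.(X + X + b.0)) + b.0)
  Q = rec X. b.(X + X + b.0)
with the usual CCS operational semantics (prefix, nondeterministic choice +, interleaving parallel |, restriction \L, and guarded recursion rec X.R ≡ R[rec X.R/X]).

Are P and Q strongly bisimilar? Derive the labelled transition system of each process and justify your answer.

bisimilar

P's transition system — 3 states:
  p0 = b.((rec X. b.(X + X + b.0)) + (rec X. b.(X + X + b.0)) + b.0) has moves --b--▸ p1
  p1 = (rec X. b.(X + X + b.0)) + (rec X. b.(X + X + b.0)) + b.0 has moves --b--▸ p1, --b--▸ p2
  p2 = 0 has moves (no moves)
Q's transition system — 3 states:
  q0 = rec X. b.(X + X + b.0) has moves --b--▸ q1
  q1 = (rec X. b.(X + X + b.0)) + (rec X. b.(X + X + b.0)) + b.0 has moves --b--▸ q1, --b--▸ q2
  q2 = 0 has moves (no moves)
Partition-refinement fixed point:
  B0 = {p0, q0}
  B1 = {p1, q1}
  B2 = {p2, q2}
p0 ∈ B0, q0 ∈ B0 → same block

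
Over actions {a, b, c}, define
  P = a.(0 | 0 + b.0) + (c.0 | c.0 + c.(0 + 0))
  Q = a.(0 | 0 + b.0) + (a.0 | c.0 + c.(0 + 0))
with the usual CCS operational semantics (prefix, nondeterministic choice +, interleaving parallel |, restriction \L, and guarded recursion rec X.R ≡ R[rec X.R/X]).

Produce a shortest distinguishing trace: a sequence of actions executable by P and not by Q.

cc

P's transition system — 7 states:
  u0 = a.(0 | 0 + b.0) + (c.0 | c.0 + c.(0 + 0)) has moves --a--▸ u1, --c--▸ u2, --c--▸ u3, --c--▸ u4
  u1 = 0 | 0 + b.0 has moves --b--▸ u5
  u2 = 0 + 0 has moves (no moves)
  u3 = 0 | c.0 has moves --c--▸ u6
  u4 = c.0 | 0 has moves --c--▸ u6
  u5 = 0 has moves (no moves)
  u6 = 0 | 0 has moves (no moves)
Q's transition system — 7 states:
  v0 = a.(0 | 0 + b.0) + (a.0 | c.0 + c.(0 + 0)) has moves --a--▸ v1, --a--▸ v2, --c--▸ v3, --c--▸ v4
  v1 = 0 | 0 + b.0 has moves --b--▸ v5
  v2 = 0 | c.0 has moves --c--▸ v6
  v3 = 0 + 0 has moves (no moves)
  v4 = a.0 | 0 has moves --a--▸ v6
  v5 = 0 has moves (no moves)
  v6 = 0 | 0 has moves (no moves)
Trace ⟨cc⟩ through P, begin at {u0}:
  after c @ step 1: {u2, u3, u4}
  after c @ step 2: {u6}
  ✓ P
Trace ⟨cc⟩ through Q, begin at {v0}:
  after c @ step 1: {v3, v4}
  after c @ step 2: ∅ (Q stuck)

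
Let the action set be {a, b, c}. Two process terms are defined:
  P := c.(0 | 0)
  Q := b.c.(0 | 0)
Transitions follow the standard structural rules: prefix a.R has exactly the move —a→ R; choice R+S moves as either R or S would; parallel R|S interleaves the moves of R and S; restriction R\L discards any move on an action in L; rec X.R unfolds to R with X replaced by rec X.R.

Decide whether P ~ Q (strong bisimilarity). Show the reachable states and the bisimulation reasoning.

Reachable graph of P (2 states):
  s0 = c.(0 | 0) has moves =c=> s1
  s1 = 0 | 0 has moves ·
Reachable graph of Q (3 states):
  t0 = b.c.(0 | 0) has moves =b=> t1
  t1 = c.(0 | 0) has moves =c=> t2
  t2 = 0 | 0 has moves ·
Partition-refinement fixed point:
  B0 = {s0, t1}
  B1 = {s1, t2}
  B2 = {t0}
s0 ∈ B0, t0 ∈ B2 → different blocks

NO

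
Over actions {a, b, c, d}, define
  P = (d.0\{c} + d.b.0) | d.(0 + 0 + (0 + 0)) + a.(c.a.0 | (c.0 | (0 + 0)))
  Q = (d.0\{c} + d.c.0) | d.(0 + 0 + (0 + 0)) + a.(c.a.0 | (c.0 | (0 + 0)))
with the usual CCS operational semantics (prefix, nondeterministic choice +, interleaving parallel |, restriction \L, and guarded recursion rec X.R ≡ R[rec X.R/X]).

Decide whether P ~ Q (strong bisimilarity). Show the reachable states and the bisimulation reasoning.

NO

P's transition system — 14 states:
  s0 = (d.0\{c} + d.b.0) | d.(0 + 0 + (0 + 0)) + a.(c.a.0 | (c.0 | (0 + 0))) | -a-> s1, -d-> s2, -d-> s3, -d-> s4
  s1 = c.a.0 | (c.0 | (0 + 0)) | -c-> s5, -c-> s6
  s2 = (d.0\{c} + d.b.0) | (0 + 0 + (0 + 0)) | -d-> s7, -d-> s8
  s3 = 0\{c} | d.(0 + 0 + (0 + 0)) | -d-> s7
  s4 = b.0 | d.(0 + 0 + (0 + 0)) | -b-> s9, -d-> s8
  s5 = a.0 | (c.0 | (0 + 0)) | -a-> s10, -c-> s11
  s6 = c.a.0 | (0 | (0 + 0)) | -c-> s11
  s7 = 0\{c} | (0 + 0 + (0 + 0)) | stopped
  s8 = b.0 | (0 + 0 + (0 + 0)) | -b-> s12
  s9 = 0 | d.(0 + 0 + (0 + 0)) | -d-> s12
  s10 = 0 | (c.0 | (0 + 0)) | -c-> s13
  s11 = a.0 | (0 | (0 + 0)) | -a-> s13
  s12 = 0 | (0 + 0 + (0 + 0)) | stopped
  s13 = 0 | (0 | (0 + 0)) | stopped
Q's transition system — 14 states:
  t0 = (d.0\{c} + d.c.0) | d.(0 + 0 + (0 + 0)) + a.(c.a.0 | (c.0 | (0 + 0))) | -a-> t1, -d-> t2, -d-> t3, -d-> t4
  t1 = c.a.0 | (c.0 | (0 + 0)) | -c-> t5, -c-> t6
  t2 = (d.0\{c} + d.c.0) | (0 + 0 + (0 + 0)) | -d-> t7, -d-> t8
  t3 = 0\{c} | d.(0 + 0 + (0 + 0)) | -d-> t7
  t4 = c.0 | d.(0 + 0 + (0 + 0)) | -c-> t9, -d-> t8
  t5 = a.0 | (c.0 | (0 + 0)) | -a-> t10, -c-> t11
  t6 = c.a.0 | (0 | (0 + 0)) | -c-> t11
  t7 = 0\{c} | (0 + 0 + (0 + 0)) | stopped
  t8 = c.0 | (0 + 0 + (0 + 0)) | -c-> t12
  t9 = 0 | d.(0 + 0 + (0 + 0)) | -d-> t12
  t10 = 0 | (c.0 | (0 + 0)) | -c-> t13
  t11 = a.0 | (0 | (0 + 0)) | -a-> t13
  t12 = 0 | (0 + 0 + (0 + 0)) | stopped
  t13 = 0 | (0 | (0 + 0)) | stopped
Partition-refinement fixed point:
  B0 = {s0}
  B1 = {s4}
  B2 = {s3, s9, t3, t9}
  B3 = {s12, s13, s7, t12, t13, t7}
  B4 = {s8}
  B5 = {s2}
  B6 = {s1, t1}
  B7 = {s5, t5}
  B8 = {s11, t11}
  B9 = {s10, t10, t8}
  B10 = {s6, t6}
  B11 = {t0}
  B12 = {t4}
  B13 = {t2}
s0 ∈ B0, t0 ∈ B11 → different blocks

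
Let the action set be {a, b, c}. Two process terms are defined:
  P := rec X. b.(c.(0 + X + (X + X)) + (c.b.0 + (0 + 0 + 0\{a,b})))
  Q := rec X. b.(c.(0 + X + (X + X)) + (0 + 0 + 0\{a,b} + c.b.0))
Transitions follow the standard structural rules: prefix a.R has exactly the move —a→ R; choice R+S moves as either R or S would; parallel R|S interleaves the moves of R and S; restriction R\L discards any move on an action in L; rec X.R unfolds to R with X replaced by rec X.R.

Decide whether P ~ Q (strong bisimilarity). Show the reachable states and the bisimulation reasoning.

bisimilar

P's transition system — 5 states:
  u0 = rec X. b.(c.(0 + X + (X + X)) + (c.b.0 + (0 + 0 + 0\{a,b}))) has moves —b→ u1
  u1 = c.(0 + (rec X. b.(c.(0 + X + (X + X)) + (c.b.0 + (0 + 0 + 0\{a,b})))) + ((rec X. b.(c.(0 + X + (X + X)) + (c.b.0 + (0 + 0 + 0\{a,b})))) + (rec X. b.(c.(0 + X + (X + X)) + (c.b.0 + (0 + 0 + 0\{a,b})))))) + (c.b.0 + (0 + 0 + 0\{a,b})) has moves —c→ u2, —c→ u3
  u2 = 0 + (rec X. b.(c.(0 + X + (X + X)) + (c.b.0 + (0 + 0 + 0\{a,b})))) + ((rec X. b.(c.(0 + X + (X + X)) + (c.b.0 + (0 + 0 + 0\{a,b})))) + (rec X. b.(c.(0 + X + (X + X)) + (c.b.0 + (0 + 0 + 0\{a,b}))))) has moves —b→ u1
  u3 = b.0 has moves —b→ u4
  u4 = 0 has moves stopped
Q's transition system — 5 states:
  v0 = rec X. b.(c.(0 + X + (X + X)) + (0 + 0 + 0\{a,b} + c.b.0)) has moves —b→ v1
  v1 = c.(0 + (rec X. b.(c.(0 + X + (X + X)) + (0 + 0 + 0\{a,b} + c.b.0))) + ((rec X. b.(c.(0 + X + (X + X)) + (0 + 0 + 0\{a,b} + c.b.0))) + (rec X. b.(c.(0 + X + (X + X)) + (0 + 0 + 0\{a,b} + c.b.0))))) + (0 + 0 + 0\{a,b} + c.b.0) has moves —c→ v2, —c→ v3
  v2 = 0 + (rec X. b.(c.(0 + X + (X + X)) + (0 + 0 + 0\{a,b} + c.b.0))) + ((rec X. b.(c.(0 + X + (X + X)) + (0 + 0 + 0\{a,b} + c.b.0))) + (rec X. b.(c.(0 + X + (X + X)) + (0 + 0 + 0\{a,b} + c.b.0)))) has moves —b→ v1
  v3 = b.0 has moves —b→ v4
  v4 = 0 has moves stopped
Coarsest stable partition (strong bisimilarity classes):
  B0 = {u0, u2, v0, v2}
  B1 = {u1, v1}
  B2 = {u3, v3}
  B3 = {u4, v4}
u0 ∈ B0, v0 ∈ B0 → same block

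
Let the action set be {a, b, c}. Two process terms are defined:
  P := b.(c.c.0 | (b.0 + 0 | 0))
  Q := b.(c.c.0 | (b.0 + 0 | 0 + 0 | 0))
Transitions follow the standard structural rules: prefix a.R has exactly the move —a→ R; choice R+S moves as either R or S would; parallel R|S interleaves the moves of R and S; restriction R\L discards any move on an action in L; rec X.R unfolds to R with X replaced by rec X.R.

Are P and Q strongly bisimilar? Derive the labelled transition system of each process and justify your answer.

P's transition system — 7 states:
  p0 = b.(c.c.0 | (b.0 + 0 | 0)) :: ··b··> p1
  p1 = c.c.0 | (b.0 + 0 | 0) :: ··b··> p2, ··c··> p3
  p2 = c.c.0 | 0 :: ··c··> p4
  p3 = c.0 | (b.0 + 0 | 0) :: ··b··> p4, ··c··> p5
  p4 = c.0 | 0 :: ··c··> p6
  p5 = 0 | (b.0 + 0 | 0) :: ··b··> p6
  p6 = 0 | 0 :: (no moves)
Q's transition system — 7 states:
  q0 = b.(c.c.0 | (b.0 + 0 | 0 + 0 | 0)) :: ··b··> q1
  q1 = c.c.0 | (b.0 + 0 | 0 + 0 | 0) :: ··b··> q2, ··c··> q3
  q2 = c.c.0 | 0 :: ··c··> q4
  q3 = c.0 | (b.0 + 0 | 0 + 0 | 0) :: ··b··> q4, ··c··> q5
  q4 = c.0 | 0 :: ··c··> q6
  q5 = 0 | (b.0 + 0 | 0 + 0 | 0) :: ··b··> q6
  q6 = 0 | 0 :: (no moves)
Partition-refinement fixed point:
  B0 = {p0, q0}
  B1 = {p1, q1}
  B2 = {p2, q2}
  B3 = {p4, q4}
  B4 = {p6, q6}
  B5 = {p3, q3}
  B6 = {p5, q5}
p0 ∈ B0, q0 ∈ B0 → same block

YES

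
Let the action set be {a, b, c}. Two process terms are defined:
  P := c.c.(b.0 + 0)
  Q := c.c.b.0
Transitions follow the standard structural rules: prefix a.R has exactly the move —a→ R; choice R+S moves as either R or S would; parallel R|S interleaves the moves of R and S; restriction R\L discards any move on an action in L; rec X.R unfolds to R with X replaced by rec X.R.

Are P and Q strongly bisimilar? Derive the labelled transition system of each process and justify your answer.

bisimilar

Reachable graph of P (4 states):
  s0 = c.c.(b.0 + 0) | --c--▸ s1
  s1 = c.(b.0 + 0) | --c--▸ s2
  s2 = b.0 + 0 | --b--▸ s3
  s3 = 0 | (no moves)
Reachable graph of Q (4 states):
  t0 = c.c.b.0 | --c--▸ t1
  t1 = c.b.0 | --c--▸ t2
  t2 = b.0 | --b--▸ t3
  t3 = 0 | (no moves)
Coarsest stable partition (strong bisimilarity classes):
  B0 = {s0, t0}
  B1 = {s1, t1}
  B2 = {s2, t2}
  B3 = {s3, t3}
s0 ∈ B0, t0 ∈ B0 → same block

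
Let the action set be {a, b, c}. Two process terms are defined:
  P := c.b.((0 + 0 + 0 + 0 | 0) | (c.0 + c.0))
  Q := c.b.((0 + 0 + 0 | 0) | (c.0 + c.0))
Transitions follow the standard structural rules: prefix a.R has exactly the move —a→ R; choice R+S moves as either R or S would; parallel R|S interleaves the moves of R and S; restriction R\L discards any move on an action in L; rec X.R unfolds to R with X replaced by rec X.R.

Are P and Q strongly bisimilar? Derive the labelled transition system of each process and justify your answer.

bisimilar

P's transition system — 4 states:
  u0 = c.b.((0 + 0 + 0 + 0 | 0) | (c.0 + c.0)) ⊢ --c--▸ u1
  u1 = b.((0 + 0 + 0 + 0 | 0) | (c.0 + c.0)) ⊢ --b--▸ u2
  u2 = (0 + 0 + 0 + 0 | 0) | (c.0 + c.0) ⊢ --c--▸ u3
  u3 = (0 + 0 + 0 + 0 | 0) | 0 ⊢ (no moves)
Q's transition system — 4 states:
  v0 = c.b.((0 + 0 + 0 | 0) | (c.0 + c.0)) ⊢ --c--▸ v1
  v1 = b.((0 + 0 + 0 | 0) | (c.0 + c.0)) ⊢ --b--▸ v2
  v2 = (0 + 0 + 0 | 0) | (c.0 + c.0) ⊢ --c--▸ v3
  v3 = (0 + 0 + 0 | 0) | 0 ⊢ (no moves)
Bisimilarity quotient blocks:
  B0 = {u0, v0}
  B1 = {u1, v1}
  B2 = {u2, v2}
  B3 = {u3, v3}
u0 ∈ B0, v0 ∈ B0 → same block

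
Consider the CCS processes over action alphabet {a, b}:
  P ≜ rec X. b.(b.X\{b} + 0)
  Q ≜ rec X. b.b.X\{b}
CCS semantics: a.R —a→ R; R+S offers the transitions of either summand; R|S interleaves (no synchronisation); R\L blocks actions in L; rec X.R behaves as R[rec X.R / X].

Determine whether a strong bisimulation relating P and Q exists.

YES

LTS(P): 3 reachable states
  p0 = rec X. b.(b.X\{b} + 0) ⊢ -b-> p1
  p1 = b.(rec X. b.(b.X\{b} + 0))\{b} + 0 ⊢ -b-> p2
  p2 = (rec X. b.(b.X\{b} + 0))\{b} ⊢ stopped
LTS(Q): 3 reachable states
  q0 = rec X. b.b.X\{b} ⊢ -b-> q1
  q1 = b.(rec X. b.b.X\{b})\{b} ⊢ -b-> q2
  q2 = (rec X. b.b.X\{b})\{b} ⊢ stopped
Partition-refinement fixed point:
  B0 = {p0, q0}
  B1 = {p1, q1}
  B2 = {p2, q2}
p0 ∈ B0, q0 ∈ B0 → same block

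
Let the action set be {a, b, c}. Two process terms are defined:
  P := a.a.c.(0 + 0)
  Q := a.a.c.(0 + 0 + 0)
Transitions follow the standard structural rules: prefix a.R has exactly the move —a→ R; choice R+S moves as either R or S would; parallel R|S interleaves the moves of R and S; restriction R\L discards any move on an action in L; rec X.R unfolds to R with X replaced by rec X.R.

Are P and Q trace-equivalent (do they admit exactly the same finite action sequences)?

traces(P) = traces(Q)

LTS(P): 4 reachable states
  s0 = a.a.c.(0 + 0) :: =a=> s1
  s1 = a.c.(0 + 0) :: =a=> s2
  s2 = c.(0 + 0) :: =c=> s3
  s3 = 0 + 0 :: ∅
LTS(Q): 4 reachable states
  t0 = a.a.c.(0 + 0 + 0) :: =a=> t1
  t1 = a.c.(0 + 0 + 0) :: =a=> t2
  t2 = c.(0 + 0 + 0) :: =c=> t3
  t3 = 0 + 0 + 0 :: ∅
Coarsest stable partition (strong bisimilarity classes):
  B0 = {s0, t0}
  B1 = {s1, t1}
  B2 = {s2, t2}
  B3 = {s3, t3}
s0 ∈ B0, t0 ∈ B0 → same block
Bisimilar ⇒ trace-equivalent.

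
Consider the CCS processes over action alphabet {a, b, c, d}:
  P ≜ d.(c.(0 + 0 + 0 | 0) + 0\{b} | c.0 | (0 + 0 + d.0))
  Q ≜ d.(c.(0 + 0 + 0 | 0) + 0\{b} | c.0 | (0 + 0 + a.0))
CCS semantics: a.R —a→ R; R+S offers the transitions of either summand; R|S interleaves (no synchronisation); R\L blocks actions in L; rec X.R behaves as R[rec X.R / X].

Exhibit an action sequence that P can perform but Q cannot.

dd

P's transition system — 6 states:
  m0 = d.(c.(0 + 0 + 0 | 0) + 0\{b} | c.0 | (0 + 0 + d.0)) | —d→ m1
  m1 = c.(0 + 0 + 0 | 0) + 0\{b} | c.0 | (0 + 0 + d.0) | —c→ m2, —c→ m3, —d→ m4
  m2 = 0 + 0 + 0 | 0 | deadlocked
  m3 = 0\{b} | 0 | (0 + 0 + d.0) | —d→ m5
  m4 = 0\{b} | c.0 | 0 | —c→ m5
  m5 = 0\{b} | 0 | 0 | deadlocked
Q's transition system — 6 states:
  n0 = d.(c.(0 + 0 + 0 | 0) + 0\{b} | c.0 | (0 + 0 + a.0)) | —d→ n1
  n1 = c.(0 + 0 + 0 | 0) + 0\{b} | c.0 | (0 + 0 + a.0) | —a→ n2, —c→ n3, —c→ n4
  n2 = 0\{b} | c.0 | 0 | —c→ n5
  n3 = 0 + 0 + 0 | 0 | deadlocked
  n4 = 0\{b} | 0 | (0 + 0 + a.0) | —a→ n5
  n5 = 0\{b} | 0 | 0 | deadlocked
Run σ = ⟨dd⟩ on P: start {m0}
  [1] d ⇒ {m1}
  [2] d ⇒ {m4}
  ✓ P
Run σ = ⟨dd⟩ on Q: start {n0}
  [1] d ⇒ {n1}
  [2] d ⇒ no successor for Q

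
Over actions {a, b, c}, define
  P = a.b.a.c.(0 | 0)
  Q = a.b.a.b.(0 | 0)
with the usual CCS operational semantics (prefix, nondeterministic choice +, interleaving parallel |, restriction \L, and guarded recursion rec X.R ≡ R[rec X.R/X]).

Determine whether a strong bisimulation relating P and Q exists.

Reachable graph of P (5 states):
  p0 = a.b.a.c.(0 | 0) ⊢ -a-> p1
  p1 = b.a.c.(0 | 0) ⊢ -b-> p2
  p2 = a.c.(0 | 0) ⊢ -a-> p3
  p3 = c.(0 | 0) ⊢ -c-> p4
  p4 = 0 | 0 ⊢ ·
Reachable graph of Q (5 states):
  q0 = a.b.a.b.(0 | 0) ⊢ -a-> q1
  q1 = b.a.b.(0 | 0) ⊢ -b-> q2
  q2 = a.b.(0 | 0) ⊢ -a-> q3
  q3 = b.(0 | 0) ⊢ -b-> q4
  q4 = 0 | 0 ⊢ ·
Partition-refinement fixed point:
  B0 = {p0}
  B1 = {p1}
  B2 = {p2}
  B3 = {p3}
  B4 = {p4, q4}
  B5 = {q0}
  B6 = {q1}
  B7 = {q2}
  B8 = {q3}
p0 ∈ B0, q0 ∈ B5 → different blocks

not bisimilar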